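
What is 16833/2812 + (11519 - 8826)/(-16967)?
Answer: 14633305/2511116 ≈ 5.8274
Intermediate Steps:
16833/2812 + (11519 - 8826)/(-16967) = 16833*(1/2812) + 2693*(-1/16967) = 16833/2812 - 2693/16967 = 14633305/2511116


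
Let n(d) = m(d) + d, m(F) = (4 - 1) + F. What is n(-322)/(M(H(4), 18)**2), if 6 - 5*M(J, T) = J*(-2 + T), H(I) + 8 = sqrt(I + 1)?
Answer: -77064225/69522244 - 4294700*sqrt(5)/17380561 ≈ -1.6610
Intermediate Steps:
m(F) = 3 + F
H(I) = -8 + sqrt(1 + I) (H(I) = -8 + sqrt(I + 1) = -8 + sqrt(1 + I))
M(J, T) = 6/5 - J*(-2 + T)/5
n(d) = 3 + 2*d (n(d) = (3 + d) + d = 3 + 2*d)
n(-322)/(M(H(4), 18)**2) = (3 + 2*(-322))/((6/5 + 2*(-8 + sqrt(1 + 4))/5 - 1/5*(-8 + sqrt(1 + 4))*18)**2) = (3 - 644)/((6/5 + 2*(-8 + sqrt(5))/5 - 1/5*(-8 + sqrt(5))*18)**2) = -641/(6/5 + (-16/5 + 2*sqrt(5)/5) + (144/5 - 18*sqrt(5)/5))**2 = -641/(134/5 - 16*sqrt(5)/5)**2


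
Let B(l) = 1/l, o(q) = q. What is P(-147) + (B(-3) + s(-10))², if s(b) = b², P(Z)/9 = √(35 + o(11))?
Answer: 89401/9 + 9*√46 ≈ 9994.5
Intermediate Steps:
P(Z) = 9*√46 (P(Z) = 9*√(35 + 11) = 9*√46)
P(-147) + (B(-3) + s(-10))² = 9*√46 + (1/(-3) + (-10)²)² = 9*√46 + (-⅓ + 100)² = 9*√46 + (299/3)² = 9*√46 + 89401/9 = 89401/9 + 9*√46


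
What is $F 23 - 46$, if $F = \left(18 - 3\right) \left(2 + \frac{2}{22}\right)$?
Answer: $\frac{7429}{11} \approx 675.36$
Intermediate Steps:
$F = \frac{345}{11}$ ($F = 15 \left(2 + 2 \cdot \frac{1}{22}\right) = 15 \left(2 + \frac{1}{11}\right) = 15 \cdot \frac{23}{11} = \frac{345}{11} \approx 31.364$)
$F 23 - 46 = \frac{345}{11} \cdot 23 - 46 = \frac{7935}{11} - 46 = \frac{7429}{11}$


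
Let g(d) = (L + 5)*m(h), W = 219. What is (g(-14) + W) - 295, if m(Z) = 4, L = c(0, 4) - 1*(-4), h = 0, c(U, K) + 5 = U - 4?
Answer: -76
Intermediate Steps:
c(U, K) = -9 + U (c(U, K) = -5 + (U - 4) = -5 + (-4 + U) = -9 + U)
L = -5 (L = (-9 + 0) - 1*(-4) = -9 + 4 = -5)
g(d) = 0 (g(d) = (-5 + 5)*4 = 0*4 = 0)
(g(-14) + W) - 295 = (0 + 219) - 295 = 219 - 295 = -76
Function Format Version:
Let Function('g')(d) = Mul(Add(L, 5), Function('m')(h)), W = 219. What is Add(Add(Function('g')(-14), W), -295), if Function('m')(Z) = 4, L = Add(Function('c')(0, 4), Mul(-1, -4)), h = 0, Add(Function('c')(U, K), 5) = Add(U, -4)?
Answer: -76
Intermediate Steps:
Function('c')(U, K) = Add(-9, U) (Function('c')(U, K) = Add(-5, Add(U, -4)) = Add(-5, Add(-4, U)) = Add(-9, U))
L = -5 (L = Add(Add(-9, 0), Mul(-1, -4)) = Add(-9, 4) = -5)
Function('g')(d) = 0 (Function('g')(d) = Mul(Add(-5, 5), 4) = Mul(0, 4) = 0)
Add(Add(Function('g')(-14), W), -295) = Add(Add(0, 219), -295) = Add(219, -295) = -76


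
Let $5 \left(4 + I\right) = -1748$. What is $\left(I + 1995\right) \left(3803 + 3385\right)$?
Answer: $\frac{58991916}{5} \approx 1.1798 \cdot 10^{7}$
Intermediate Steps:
$I = - \frac{1768}{5}$ ($I = -4 + \frac{1}{5} \left(-1748\right) = -4 - \frac{1748}{5} = - \frac{1768}{5} \approx -353.6$)
$\left(I + 1995\right) \left(3803 + 3385\right) = \left(- \frac{1768}{5} + 1995\right) \left(3803 + 3385\right) = \frac{8207}{5} \cdot 7188 = \frac{58991916}{5}$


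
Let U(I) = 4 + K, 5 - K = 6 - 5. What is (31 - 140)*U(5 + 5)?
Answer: -872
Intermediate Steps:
K = 4 (K = 5 - (6 - 5) = 5 - 1*1 = 5 - 1 = 4)
U(I) = 8 (U(I) = 4 + 4 = 8)
(31 - 140)*U(5 + 5) = (31 - 140)*8 = -109*8 = -872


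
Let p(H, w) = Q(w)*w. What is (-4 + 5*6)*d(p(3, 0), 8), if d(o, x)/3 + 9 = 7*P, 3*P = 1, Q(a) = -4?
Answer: -520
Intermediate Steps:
P = 1/3 (P = (1/3)*1 = 1/3 ≈ 0.33333)
p(H, w) = -4*w
d(o, x) = -20 (d(o, x) = -27 + 3*(7*(1/3)) = -27 + 3*(7/3) = -27 + 7 = -20)
(-4 + 5*6)*d(p(3, 0), 8) = (-4 + 5*6)*(-20) = (-4 + 30)*(-20) = 26*(-20) = -520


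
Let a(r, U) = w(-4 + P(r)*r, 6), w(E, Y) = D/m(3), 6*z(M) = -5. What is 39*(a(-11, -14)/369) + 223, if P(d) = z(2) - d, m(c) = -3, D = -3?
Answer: 27442/123 ≈ 223.11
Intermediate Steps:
z(M) = -5/6 (z(M) = (1/6)*(-5) = -5/6)
P(d) = -5/6 - d
w(E, Y) = 1 (w(E, Y) = -3/(-3) = -3*(-1/3) = 1)
a(r, U) = 1
39*(a(-11, -14)/369) + 223 = 39*(1/369) + 223 = 13/123 + 223 = 27442/123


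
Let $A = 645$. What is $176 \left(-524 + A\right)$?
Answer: $21296$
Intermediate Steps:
$176 \left(-524 + A\right) = 176 \left(-524 + 645\right) = 176 \cdot 121 = 21296$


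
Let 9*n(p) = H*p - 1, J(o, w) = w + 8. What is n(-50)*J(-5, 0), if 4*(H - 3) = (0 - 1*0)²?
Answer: -1208/9 ≈ -134.22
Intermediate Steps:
J(o, w) = 8 + w
H = 3 (H = 3 + (0 - 1*0)²/4 = 3 + (0 + 0)²/4 = 3 + (¼)*0² = 3 + (¼)*0 = 3 + 0 = 3)
n(p) = -⅑ + p/3 (n(p) = (3*p - 1)/9 = (-1 + 3*p)/9 = -⅑ + p/3)
n(-50)*J(-5, 0) = (-⅑ + (⅓)*(-50))*(8 + 0) = (-⅑ - 50/3)*8 = -151/9*8 = -1208/9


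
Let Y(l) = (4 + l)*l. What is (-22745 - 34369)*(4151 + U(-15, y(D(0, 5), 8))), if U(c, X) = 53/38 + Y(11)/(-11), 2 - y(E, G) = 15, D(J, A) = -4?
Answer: -236303163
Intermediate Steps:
y(E, G) = -13 (y(E, G) = 2 - 1*15 = 2 - 15 = -13)
Y(l) = l*(4 + l)
U(c, X) = -517/38 (U(c, X) = 53/38 + (11*(4 + 11))/(-11) = 53*(1/38) + (11*15)*(-1/11) = 53/38 + 165*(-1/11) = 53/38 - 15 = -517/38)
(-22745 - 34369)*(4151 + U(-15, y(D(0, 5), 8))) = (-22745 - 34369)*(4151 - 517/38) = -57114*157221/38 = -236303163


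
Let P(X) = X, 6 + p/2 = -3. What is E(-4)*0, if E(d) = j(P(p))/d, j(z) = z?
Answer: 0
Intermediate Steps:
p = -18 (p = -12 + 2*(-3) = -12 - 6 = -18)
E(d) = -18/d
E(-4)*0 = -18/(-4)*0 = -18*(-1/4)*0 = (9/2)*0 = 0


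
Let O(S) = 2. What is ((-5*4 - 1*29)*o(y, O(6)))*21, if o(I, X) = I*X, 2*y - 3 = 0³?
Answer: -3087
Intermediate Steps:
y = 3/2 (y = 3/2 + (½)*0³ = 3/2 + (½)*0 = 3/2 + 0 = 3/2 ≈ 1.5000)
((-5*4 - 1*29)*o(y, O(6)))*21 = ((-5*4 - 1*29)*((3/2)*2))*21 = ((-20 - 29)*3)*21 = -49*3*21 = -147*21 = -3087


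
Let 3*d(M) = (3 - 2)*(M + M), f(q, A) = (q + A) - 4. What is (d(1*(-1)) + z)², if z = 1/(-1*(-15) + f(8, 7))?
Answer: 2401/6084 ≈ 0.39464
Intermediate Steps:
f(q, A) = -4 + A + q (f(q, A) = (A + q) - 4 = -4 + A + q)
d(M) = 2*M/3 (d(M) = ((3 - 2)*(M + M))/3 = (1*(2*M))/3 = (2*M)/3 = 2*M/3)
z = 1/26 (z = 1/(-1*(-15) + (-4 + 7 + 8)) = 1/(15 + 11) = 1/26 ≈ 0.038462)
(d(1*(-1)) + z)² = (2*(1*(-1))/3 + 1/26)² = ((⅔)*(-1) + 1/26)² = (-⅔ + 1/26)² = (-49/78)² = 2401/6084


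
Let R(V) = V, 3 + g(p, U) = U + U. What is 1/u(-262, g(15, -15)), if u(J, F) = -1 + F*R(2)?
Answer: -1/67 ≈ -0.014925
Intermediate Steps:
g(p, U) = -3 + 2*U (g(p, U) = -3 + (U + U) = -3 + 2*U)
u(J, F) = -1 + 2*F (u(J, F) = -1 + F*2 = -1 + 2*F)
1/u(-262, g(15, -15)) = 1/(-1 + 2*(-3 + 2*(-15))) = 1/(-1 + 2*(-3 - 30)) = 1/(-1 + 2*(-33)) = 1/(-1 - 66) = 1/(-67) = -1/67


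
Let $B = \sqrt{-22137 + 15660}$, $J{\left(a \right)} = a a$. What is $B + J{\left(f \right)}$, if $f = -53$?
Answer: $2809 + i \sqrt{6477} \approx 2809.0 + 80.48 i$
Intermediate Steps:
$J{\left(a \right)} = a^{2}$
$B = i \sqrt{6477}$ ($B = \sqrt{-6477} = i \sqrt{6477} \approx 80.48 i$)
$B + J{\left(f \right)} = i \sqrt{6477} + \left(-53\right)^{2} = i \sqrt{6477} + 2809 = 2809 + i \sqrt{6477}$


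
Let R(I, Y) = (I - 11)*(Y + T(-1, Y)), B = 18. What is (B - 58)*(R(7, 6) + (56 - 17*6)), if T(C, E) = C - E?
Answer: 1680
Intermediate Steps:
R(I, Y) = 11 - I (R(I, Y) = (I - 11)*(Y + (-1 - Y)) = (-11 + I)*(-1) = 11 - I)
(B - 58)*(R(7, 6) + (56 - 17*6)) = (18 - 58)*((11 - 1*7) + (56 - 17*6)) = -40*((11 - 7) + (56 - 1*102)) = -40*(4 + (56 - 102)) = -40*(4 - 46) = -40*(-42) = 1680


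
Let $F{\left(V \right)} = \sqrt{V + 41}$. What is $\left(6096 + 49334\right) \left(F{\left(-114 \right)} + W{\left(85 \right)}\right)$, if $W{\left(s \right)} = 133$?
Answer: $7372190 + 55430 i \sqrt{73} \approx 7.3722 \cdot 10^{6} + 4.7359 \cdot 10^{5} i$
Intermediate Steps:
$F{\left(V \right)} = \sqrt{41 + V}$
$\left(6096 + 49334\right) \left(F{\left(-114 \right)} + W{\left(85 \right)}\right) = \left(6096 + 49334\right) \left(\sqrt{41 - 114} + 133\right) = 55430 \left(\sqrt{-73} + 133\right) = 55430 \left(i \sqrt{73} + 133\right) = 55430 \left(133 + i \sqrt{73}\right) = 7372190 + 55430 i \sqrt{73}$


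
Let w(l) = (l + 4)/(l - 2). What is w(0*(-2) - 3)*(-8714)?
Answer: 8714/5 ≈ 1742.8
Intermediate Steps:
w(l) = (4 + l)/(-2 + l)
w(0*(-2) - 3)*(-8714) = ((4 + (0*(-2) - 3))/(-2 + (0*(-2) - 3)))*(-8714) = ((4 + (0 - 3))/(-2 + (0 - 3)))*(-8714) = ((4 - 3)/(-2 - 3))*(-8714) = (1/(-5))*(-8714) = -⅕*1*(-8714) = -⅕*(-8714) = 8714/5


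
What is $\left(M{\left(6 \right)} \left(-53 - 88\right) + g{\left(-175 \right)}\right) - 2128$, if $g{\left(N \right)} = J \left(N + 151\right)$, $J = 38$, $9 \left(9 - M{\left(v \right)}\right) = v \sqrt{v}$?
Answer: $-4309 + 94 \sqrt{6} \approx -4078.8$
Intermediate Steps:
$M{\left(v \right)} = 9 - \frac{v^{\frac{3}{2}}}{9}$ ($M{\left(v \right)} = 9 - \frac{v \sqrt{v}}{9} = 9 - \frac{v^{\frac{3}{2}}}{9}$)
$g{\left(N \right)} = 5738 + 38 N$ ($g{\left(N \right)} = 38 \left(N + 151\right) = 38 \left(151 + N\right) = 5738 + 38 N$)
$\left(M{\left(6 \right)} \left(-53 - 88\right) + g{\left(-175 \right)}\right) - 2128 = \left(\left(9 - \frac{6^{\frac{3}{2}}}{9}\right) \left(-53 - 88\right) + \left(5738 + 38 \left(-175\right)\right)\right) - 2128 = \left(\left(9 - \frac{6 \sqrt{6}}{9}\right) \left(-141\right) + \left(5738 - 6650\right)\right) - 2128 = \left(\left(9 - \frac{2 \sqrt{6}}{3}\right) \left(-141\right) - 912\right) - 2128 = \left(\left(-1269 + 94 \sqrt{6}\right) - 912\right) - 2128 = \left(-2181 + 94 \sqrt{6}\right) - 2128 = -4309 + 94 \sqrt{6}$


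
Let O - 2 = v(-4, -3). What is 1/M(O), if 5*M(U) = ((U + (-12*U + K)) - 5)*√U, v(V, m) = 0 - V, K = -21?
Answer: -5*√6/552 ≈ -0.022187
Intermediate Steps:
v(V, m) = -V
O = 6 (O = 2 - 1*(-4) = 2 + 4 = 6)
M(U) = √U*(-26 - 11*U)/5 (M(U) = (((U + (-12*U - 21)) - 5)*√U)/5 = (((U + (-21 - 12*U)) - 5)*√U)/5 = (((-21 - 11*U) - 5)*√U)/5 = ((-26 - 11*U)*√U)/5 = (√U*(-26 - 11*U))/5 = √U*(-26 - 11*U)/5)
1/M(O) = 1/(√6*(-26 - 11*6)/5) = 1/(√6*(-26 - 66)/5) = 1/((⅕)*√6*(-92)) = 1/(-92*√6/5) = -5*√6/552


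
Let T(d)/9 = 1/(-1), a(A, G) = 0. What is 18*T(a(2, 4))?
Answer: -162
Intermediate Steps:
T(d) = -9 (T(d) = 9/(-1) = 9*(-1) = -9)
18*T(a(2, 4)) = 18*(-9) = -162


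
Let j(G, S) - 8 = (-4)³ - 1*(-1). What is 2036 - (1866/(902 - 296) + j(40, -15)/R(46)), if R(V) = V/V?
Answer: 210880/101 ≈ 2087.9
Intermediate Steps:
j(G, S) = -55 (j(G, S) = 8 + ((-4)³ - 1*(-1)) = 8 + (-64 + 1) = 8 - 63 = -55)
R(V) = 1
2036 - (1866/(902 - 296) + j(40, -15)/R(46)) = 2036 - (1866/(902 - 296) - 55/1) = 2036 - (1866/606 - 55*1) = 2036 - (1866*(1/606) - 55) = 2036 - (311/101 - 55) = 2036 - 1*(-5244/101) = 2036 + 5244/101 = 210880/101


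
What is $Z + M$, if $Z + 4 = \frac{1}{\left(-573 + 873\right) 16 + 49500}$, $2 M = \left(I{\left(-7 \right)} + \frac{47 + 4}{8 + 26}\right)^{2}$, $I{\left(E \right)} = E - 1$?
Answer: $\frac{1859777}{108600} \approx 17.125$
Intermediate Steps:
$I{\left(E \right)} = -1 + E$
$M = \frac{169}{8}$ ($M = \frac{\left(\left(-1 - 7\right) + \frac{47 + 4}{8 + 26}\right)^{2}}{2} = \frac{\left(-8 + \frac{51}{34}\right)^{2}}{2} = \frac{\left(-8 + 51 \cdot \frac{1}{34}\right)^{2}}{2} = \frac{\left(-8 + \frac{3}{2}\right)^{2}}{2} = \frac{\left(- \frac{13}{2}\right)^{2}}{2} = \frac{1}{2} \cdot \frac{169}{4} = \frac{169}{8} \approx 21.125$)
$Z = - \frac{217199}{54300}$ ($Z = -4 + \frac{1}{\left(-573 + 873\right) 16 + 49500} = -4 + \frac{1}{300 \cdot 16 + 49500} = -4 + \frac{1}{4800 + 49500} = -4 + \frac{1}{54300} = - \frac{217199}{54300} \approx -4.0$)
$Z + M = - \frac{217199}{54300} + \frac{169}{8} = \frac{1859777}{108600}$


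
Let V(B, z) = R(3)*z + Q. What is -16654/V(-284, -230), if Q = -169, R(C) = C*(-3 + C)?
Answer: 16654/169 ≈ 98.544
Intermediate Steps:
V(B, z) = -169 (V(B, z) = (3*(-3 + 3))*z - 169 = (3*0)*z - 169 = 0*z - 169 = 0 - 169 = -169)
-16654/V(-284, -230) = -16654/(-169) = -16654*(-1/169) = 16654/169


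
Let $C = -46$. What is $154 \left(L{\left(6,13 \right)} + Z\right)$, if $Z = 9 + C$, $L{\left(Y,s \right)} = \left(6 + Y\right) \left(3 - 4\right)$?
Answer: $-7546$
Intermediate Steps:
$L{\left(Y,s \right)} = -6 - Y$ ($L{\left(Y,s \right)} = \left(6 + Y\right) \left(-1\right) = -6 - Y$)
$Z = -37$ ($Z = 9 - 46 = -37$)
$154 \left(L{\left(6,13 \right)} + Z\right) = 154 \left(\left(-6 - 6\right) - 37\right) = 154 \left(-12 - 37\right) = 154 \left(-49\right) = -7546$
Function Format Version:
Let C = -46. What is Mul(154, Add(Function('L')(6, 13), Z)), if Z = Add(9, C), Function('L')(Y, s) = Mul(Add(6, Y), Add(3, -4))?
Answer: -7546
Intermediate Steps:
Function('L')(Y, s) = Add(-6, Mul(-1, Y)) (Function('L')(Y, s) = Mul(Add(6, Y), -1) = Add(-6, Mul(-1, Y)))
Z = -37 (Z = Add(9, -46) = -37)
Mul(154, Add(Function('L')(6, 13), Z)) = Mul(154, Add(Add(-6, Mul(-1, 6)), -37)) = Mul(154, Add(Add(-6, -6), -37)) = Mul(154, Add(-12, -37)) = Mul(154, -49) = -7546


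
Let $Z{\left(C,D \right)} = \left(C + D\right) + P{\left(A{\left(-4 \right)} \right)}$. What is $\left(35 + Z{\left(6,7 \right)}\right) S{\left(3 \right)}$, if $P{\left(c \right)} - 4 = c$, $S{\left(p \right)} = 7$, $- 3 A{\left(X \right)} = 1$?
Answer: $\frac{1085}{3} \approx 361.67$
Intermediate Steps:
$A{\left(X \right)} = - \frac{1}{3}$ ($A{\left(X \right)} = \left(- \frac{1}{3}\right) 1 = - \frac{1}{3}$)
$P{\left(c \right)} = 4 + c$
$Z{\left(C,D \right)} = \frac{11}{3} + C + D$ ($Z{\left(C,D \right)} = \left(C + D\right) + \left(4 - \frac{1}{3}\right) = \left(C + D\right) + \frac{11}{3} = \frac{11}{3} + C + D$)
$\left(35 + Z{\left(6,7 \right)}\right) S{\left(3 \right)} = \left(35 + \left(\frac{11}{3} + 6 + 7\right)\right) 7 = \left(35 + \frac{50}{3}\right) 7 = \frac{155}{3} \cdot 7 = \frac{1085}{3}$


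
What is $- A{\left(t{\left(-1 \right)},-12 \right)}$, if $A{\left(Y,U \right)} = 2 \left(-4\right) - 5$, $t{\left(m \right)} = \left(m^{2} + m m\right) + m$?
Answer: $13$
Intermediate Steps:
$t{\left(m \right)} = m + 2 m^{2}$ ($t{\left(m \right)} = \left(m^{2} + m^{2}\right) + m = 2 m^{2} + m = m + 2 m^{2}$)
$A{\left(Y,U \right)} = -13$ ($A{\left(Y,U \right)} = -8 - 5 = -13$)
$- A{\left(t{\left(-1 \right)},-12 \right)} = \left(-1\right) \left(-13\right) = 13$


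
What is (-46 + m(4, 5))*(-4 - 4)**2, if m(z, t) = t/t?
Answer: -2880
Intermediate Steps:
m(z, t) = 1
(-46 + m(4, 5))*(-4 - 4)**2 = (-46 + 1)*(-4 - 4)**2 = -45*(-8)**2 = -45*64 = -2880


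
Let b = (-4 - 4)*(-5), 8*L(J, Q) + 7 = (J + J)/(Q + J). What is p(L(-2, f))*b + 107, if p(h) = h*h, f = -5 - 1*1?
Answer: 4269/32 ≈ 133.41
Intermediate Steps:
f = -6 (f = -5 - 1 = -6)
L(J, Q) = -7/8 + J/(4*(J + Q)) (L(J, Q) = -7/8 + ((J + J)/(Q + J))/8 = -7/8 + ((2*J)/(J + Q))/8 = -7/8 + (2*J/(J + Q))/8 = -7/8 + J/(4*(J + Q)))
p(h) = h²
b = 40 (b = -8*(-5) = 40)
p(L(-2, f))*b + 107 = ((-7*(-6) - 5*(-2))/(8*(-2 - 6)))²*40 + 107 = ((⅛)*(42 + 10)/(-8))²*40 + 107 = ((⅛)*(-⅛)*52)²*40 + 107 = (-13/16)²*40 + 107 = (169/256)*40 + 107 = 845/32 + 107 = 4269/32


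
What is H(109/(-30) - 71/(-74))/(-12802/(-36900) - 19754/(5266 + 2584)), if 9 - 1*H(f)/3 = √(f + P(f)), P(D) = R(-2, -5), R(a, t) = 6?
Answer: -78209550/6284269 + 579330*√1024530/232517953 ≈ -9.9234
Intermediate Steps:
P(D) = 6
H(f) = 27 - 3*√(6 + f) (H(f) = 27 - 3*√(f + 6) = 27 - 3*√(6 + f))
H(109/(-30) - 71/(-74))/(-12802/(-36900) - 19754/(5266 + 2584)) = (27 - 3*√(6 + (109/(-30) - 71/(-74))))/(-12802/(-36900) - 19754/(5266 + 2584)) = (27 - 3*√(6 + (109*(-1/30) - 71*(-1/74))))/(-12802*(-1/36900) - 19754/7850) = (27 - 3*√(6 + (-109/30 + 71/74)))/(6401/18450 - 19754*1/7850) = (27 - 3*√(6 - 1484/555))/(6401/18450 - 9877/3925) = (27 - √1024530/185)/(-6284269/2896650) = (27 - √1024530/185)*(-2896650/6284269) = -78209550/6284269 + 579330*√1024530/232517953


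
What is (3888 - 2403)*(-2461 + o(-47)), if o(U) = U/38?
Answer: -138944025/38 ≈ -3.6564e+6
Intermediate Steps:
o(U) = U/38 (o(U) = U*(1/38) = U/38)
(3888 - 2403)*(-2461 + o(-47)) = (3888 - 2403)*(-2461 + (1/38)*(-47)) = 1485*(-2461 - 47/38) = 1485*(-93565/38) = -138944025/38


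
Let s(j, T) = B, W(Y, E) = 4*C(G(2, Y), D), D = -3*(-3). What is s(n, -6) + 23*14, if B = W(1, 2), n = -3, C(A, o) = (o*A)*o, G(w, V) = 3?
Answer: 1294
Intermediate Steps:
D = 9
C(A, o) = A*o² (C(A, o) = (A*o)*o = A*o²)
W(Y, E) = 972 (W(Y, E) = 4*(3*9²) = 4*(3*81) = 4*243 = 972)
B = 972
s(j, T) = 972
s(n, -6) + 23*14 = 972 + 23*14 = 972 + 322 = 1294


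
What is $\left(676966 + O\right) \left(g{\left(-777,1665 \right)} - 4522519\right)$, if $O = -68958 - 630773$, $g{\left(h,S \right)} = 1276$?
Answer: $102926096895$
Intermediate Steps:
$O = -699731$ ($O = -68958 - 630773 = -699731$)
$\left(676966 + O\right) \left(g{\left(-777,1665 \right)} - 4522519\right) = \left(676966 - 699731\right) \left(1276 - 4522519\right) = \left(-22765\right) \left(-4521243\right) = 102926096895$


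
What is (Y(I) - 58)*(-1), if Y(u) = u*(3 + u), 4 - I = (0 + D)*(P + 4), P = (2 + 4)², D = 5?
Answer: -37770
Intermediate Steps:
P = 36 (P = 6² = 36)
I = -196 (I = 4 - (0 + 5)*(36 + 4) = 4 - 5*40 = 4 - 1*200 = 4 - 200 = -196)
(Y(I) - 58)*(-1) = (-196*(3 - 196) - 58)*(-1) = (-196*(-193) - 58)*(-1) = (37828 - 58)*(-1) = 37770*(-1) = -37770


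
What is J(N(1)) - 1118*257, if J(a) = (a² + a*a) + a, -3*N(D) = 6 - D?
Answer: -2585899/9 ≈ -2.8732e+5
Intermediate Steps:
N(D) = -2 + D/3 (N(D) = -(6 - D)/3 = -2 + D/3)
J(a) = a + 2*a² (J(a) = (a² + a²) + a = 2*a² + a = a + 2*a²)
J(N(1)) - 1118*257 = (-2 + (⅓)*1)*(1 + 2*(-2 + (⅓)*1)) - 1118*257 = (-2 + ⅓)*(1 + 2*(-2 + ⅓)) - 287326 = -5*(1 + 2*(-5/3))/3 - 287326 = -5*(1 - 10/3)/3 - 287326 = -5/3*(-7/3) - 287326 = 35/9 - 287326 = -2585899/9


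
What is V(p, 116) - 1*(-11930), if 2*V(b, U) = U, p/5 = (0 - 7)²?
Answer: 11988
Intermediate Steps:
p = 245 (p = 5*(0 - 7)² = 5*(-7)² = 5*49 = 245)
V(b, U) = U/2
V(p, 116) - 1*(-11930) = (½)*116 - 1*(-11930) = 58 + 11930 = 11988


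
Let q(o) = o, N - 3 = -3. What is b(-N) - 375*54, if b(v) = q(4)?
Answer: -20246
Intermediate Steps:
N = 0 (N = 3 - 3 = 0)
b(v) = 4
b(-N) - 375*54 = 4 - 375*54 = 4 - 20250 = -20246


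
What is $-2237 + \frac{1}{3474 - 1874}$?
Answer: $- \frac{3579199}{1600} \approx -2237.0$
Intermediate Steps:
$-2237 + \frac{1}{3474 - 1874} = -2237 + \frac{1}{1600} = - \frac{3579199}{1600}$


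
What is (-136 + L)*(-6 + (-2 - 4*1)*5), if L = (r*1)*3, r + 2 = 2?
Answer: 4896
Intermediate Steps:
r = 0 (r = -2 + 2 = 0)
L = 0 (L = (0*1)*3 = 0*3 = 0)
(-136 + L)*(-6 + (-2 - 4*1)*5) = (-136 + 0)*(-6 + (-2 - 4*1)*5) = -136*(-6 + (-2 - 4)*5) = -136*(-6 - 6*5) = -136*(-6 - 30) = -136*(-36) = 4896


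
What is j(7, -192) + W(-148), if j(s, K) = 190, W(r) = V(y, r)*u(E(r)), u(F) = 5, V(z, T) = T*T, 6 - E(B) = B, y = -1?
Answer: 109710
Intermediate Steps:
E(B) = 6 - B
V(z, T) = T**2
W(r) = 5*r**2 (W(r) = r**2*5 = 5*r**2)
j(7, -192) + W(-148) = 190 + 5*(-148)**2 = 190 + 5*21904 = 190 + 109520 = 109710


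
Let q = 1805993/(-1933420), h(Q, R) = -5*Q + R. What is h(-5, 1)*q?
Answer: -23477909/966710 ≈ -24.286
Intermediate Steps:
h(Q, R) = R - 5*Q
q = -1805993/1933420 (q = 1805993*(-1/1933420) = -1805993/1933420 ≈ -0.93409)
h(-5, 1)*q = (1 - 5*(-5))*(-1805993/1933420) = (1 + 25)*(-1805993/1933420) = 26*(-1805993/1933420) = -23477909/966710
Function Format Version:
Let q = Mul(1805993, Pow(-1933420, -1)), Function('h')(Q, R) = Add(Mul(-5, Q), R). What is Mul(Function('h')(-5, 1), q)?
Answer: Rational(-23477909, 966710) ≈ -24.286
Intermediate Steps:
Function('h')(Q, R) = Add(R, Mul(-5, Q))
q = Rational(-1805993, 1933420) (q = Mul(1805993, Rational(-1, 1933420)) = Rational(-1805993, 1933420) ≈ -0.93409)
Mul(Function('h')(-5, 1), q) = Mul(Add(1, Mul(-5, -5)), Rational(-1805993, 1933420)) = Mul(Add(1, 25), Rational(-1805993, 1933420)) = Mul(26, Rational(-1805993, 1933420)) = Rational(-23477909, 966710)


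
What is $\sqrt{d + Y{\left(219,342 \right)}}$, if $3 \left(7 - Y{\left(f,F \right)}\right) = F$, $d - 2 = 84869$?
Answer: $2 \sqrt{21191} \approx 291.14$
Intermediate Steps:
$d = 84871$ ($d = 2 + 84869 = 84871$)
$Y{\left(f,F \right)} = 7 - \frac{F}{3}$
$\sqrt{d + Y{\left(219,342 \right)}} = \sqrt{84871 + \left(7 - 114\right)} = \sqrt{84871 - 107} = \sqrt{84764} = 2 \sqrt{21191}$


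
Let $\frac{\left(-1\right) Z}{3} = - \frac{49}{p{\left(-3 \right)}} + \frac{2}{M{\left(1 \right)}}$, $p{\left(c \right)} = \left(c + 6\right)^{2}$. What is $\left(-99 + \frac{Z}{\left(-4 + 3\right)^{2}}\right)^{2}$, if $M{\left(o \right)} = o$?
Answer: $\frac{70756}{9} \approx 7861.8$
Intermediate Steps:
$p{\left(c \right)} = \left(6 + c\right)^{2}$
$Z = \frac{31}{3}$ ($Z = - 3 \left(- \frac{49}{\left(6 - 3\right)^{2}} + \frac{2}{1}\right) = - 3 \left(- \frac{49}{3^{2}} + 2 \cdot 1\right) = - 3 \left(- \frac{49}{9} + 2\right) = \left(-3\right) \left(- \frac{31}{9}\right) = \frac{31}{3} \approx 10.333$)
$\left(-99 + \frac{Z}{\left(-4 + 3\right)^{2}}\right)^{2} = \left(-99 + \frac{31}{3 \left(-4 + 3\right)^{2}}\right)^{2} = \left(-99 + \frac{31}{3 \left(-1\right)^{2}}\right)^{2} = \left(-99 + \frac{31}{3 \cdot 1}\right)^{2} = \left(-99 + \frac{31}{3} \cdot 1\right)^{2} = \left(-99 + \frac{31}{3}\right)^{2} = \left(- \frac{266}{3}\right)^{2} = \frac{70756}{9}$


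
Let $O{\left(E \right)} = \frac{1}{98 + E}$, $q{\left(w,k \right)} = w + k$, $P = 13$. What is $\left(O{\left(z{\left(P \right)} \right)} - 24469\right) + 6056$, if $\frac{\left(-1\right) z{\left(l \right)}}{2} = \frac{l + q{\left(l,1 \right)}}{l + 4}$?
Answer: $- \frac{29681739}{1612} \approx -18413.0$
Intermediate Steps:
$q{\left(w,k \right)} = k + w$
$z{\left(l \right)} = - \frac{2 \left(1 + 2 l\right)}{4 + l}$ ($z{\left(l \right)} = - 2 \frac{l + \left(1 + l\right)}{l + 4} = - 2 \frac{1 + 2 l}{4 + l} = - \frac{2 \left(1 + 2 l\right)}{4 + l}$)
$\left(O{\left(z{\left(P \right)} \right)} - 24469\right) + 6056 = \left(\frac{1}{98 + \frac{2 \left(-1 - 26\right)}{4 + 13}} - 24469\right) + 6056 = \left(\frac{1}{98 + \frac{2 \left(-1 - 26\right)}{17}} - 24469\right) + 6056 = \left(\frac{1}{98 + 2 \cdot \frac{1}{17} \left(-27\right)} - 24469\right) + 6056 = \left(\frac{1}{98 - \frac{54}{17}} - 24469\right) + 6056 = \left(\frac{1}{\frac{1612}{17}} - 24469\right) + 6056 = \left(\frac{17}{1612} - 24469\right) + 6056 = - \frac{39444011}{1612} + 6056 = - \frac{29681739}{1612}$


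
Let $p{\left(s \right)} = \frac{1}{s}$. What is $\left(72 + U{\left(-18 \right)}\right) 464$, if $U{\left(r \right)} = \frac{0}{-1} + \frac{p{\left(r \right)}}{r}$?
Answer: $\frac{2706164}{81} \approx 33409.0$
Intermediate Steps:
$U{\left(r \right)} = \frac{1}{r^{2}}$ ($U{\left(r \right)} = \frac{0}{-1} + \frac{1}{r r} = 0 \left(-1\right) + \frac{1}{r^{2}} = 0 + \frac{1}{r^{2}} = \frac{1}{r^{2}}$)
$\left(72 + U{\left(-18 \right)}\right) 464 = \left(72 + \frac{1}{324}\right) 464 = \frac{23329}{324} \cdot 464 = \frac{2706164}{81}$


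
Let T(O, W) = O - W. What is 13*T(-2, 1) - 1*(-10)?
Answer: -29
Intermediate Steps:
13*T(-2, 1) - 1*(-10) = 13*(-2 - 1*1) - 1*(-10) = 13*(-2 - 1) + 10 = 13*(-3) + 10 = -39 + 10 = -29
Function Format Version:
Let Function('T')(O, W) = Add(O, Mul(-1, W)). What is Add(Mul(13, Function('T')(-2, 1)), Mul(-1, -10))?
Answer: -29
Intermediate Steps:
Add(Mul(13, Function('T')(-2, 1)), Mul(-1, -10)) = Add(Mul(13, Add(-2, Mul(-1, 1))), Mul(-1, -10)) = Add(Mul(13, Add(-2, -1)), 10) = Add(Mul(13, -3), 10) = Add(-39, 10) = -29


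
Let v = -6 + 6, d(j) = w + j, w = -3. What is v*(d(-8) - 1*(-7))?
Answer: 0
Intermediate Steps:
d(j) = -3 + j
v = 0
v*(d(-8) - 1*(-7)) = 0*((-3 - 8) - 1*(-7)) = 0*(-11 + 7) = 0*(-4) = 0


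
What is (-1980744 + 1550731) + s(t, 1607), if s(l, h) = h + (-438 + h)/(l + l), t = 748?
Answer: -640894207/1496 ≈ -4.2841e+5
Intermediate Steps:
s(l, h) = h + (-438 + h)/(2*l) (s(l, h) = h + (-438 + h)/((2*l)) = h + (-438 + h)*(1/(2*l)) = h + (-438 + h)/(2*l))
(-1980744 + 1550731) + s(t, 1607) = (-1980744 + 1550731) + (-219 + (1/2)*1607 + 1607*748)/748 = -430013 + (-219 + 1607/2 + 1202036)/748 = -430013 + (1/748)*(2405241/2) = -430013 + 2405241/1496 = -640894207/1496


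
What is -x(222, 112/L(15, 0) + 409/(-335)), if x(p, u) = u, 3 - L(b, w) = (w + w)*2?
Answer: -36293/1005 ≈ -36.112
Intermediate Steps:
L(b, w) = 3 - 4*w (L(b, w) = 3 - (w + w)*2 = 3 - 2*w*2 = 3 - 4*w)
-x(222, 112/L(15, 0) + 409/(-335)) = -(112/(3 - 4*0) + 409/(-335)) = -(112/(3 + 0) + 409*(-1/335)) = -(112/3 - 409/335) = -1*36293/1005 = -36293/1005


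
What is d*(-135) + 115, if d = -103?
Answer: 14020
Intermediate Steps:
d*(-135) + 115 = -103*(-135) + 115 = 13905 + 115 = 14020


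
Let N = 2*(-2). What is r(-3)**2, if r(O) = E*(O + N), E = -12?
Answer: 7056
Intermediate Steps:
N = -4
r(O) = 48 - 12*O (r(O) = -12*(O - 4) = -12*(-4 + O) = 48 - 12*O)
r(-3)**2 = (48 - 12*(-3))**2 = (48 + 36)**2 = 84**2 = 7056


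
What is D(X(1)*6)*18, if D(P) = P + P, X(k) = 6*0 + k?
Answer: 216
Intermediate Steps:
X(k) = k (X(k) = 0 + k = k)
D(P) = 2*P
D(X(1)*6)*18 = (2*(1*6))*18 = (2*6)*18 = 12*18 = 216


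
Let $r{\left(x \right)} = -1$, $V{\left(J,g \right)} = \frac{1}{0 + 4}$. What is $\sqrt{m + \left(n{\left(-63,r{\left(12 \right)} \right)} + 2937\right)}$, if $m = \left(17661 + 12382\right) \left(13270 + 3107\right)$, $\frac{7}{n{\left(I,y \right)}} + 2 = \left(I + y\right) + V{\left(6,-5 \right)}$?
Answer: $\frac{2 \sqrt{8508083525662}}{263} \approx 22181.0$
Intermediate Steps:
$V{\left(J,g \right)} = \frac{1}{4}$
$n{\left(I,y \right)} = \frac{7}{- \frac{7}{4} + I + y}$ ($n{\left(I,y \right)} = \frac{7}{-2 + \left(\left(I + y\right) + \frac{1}{4}\right)} = \frac{7}{-2 + \left(\frac{1}{4} + I + y\right)} = \frac{7}{- \frac{7}{4} + I + y}$)
$m = 492014211$ ($m = 30043 \cdot 16377 = 492014211$)
$\sqrt{m + \left(n{\left(-63,r{\left(12 \right)} \right)} + 2937\right)} = \sqrt{492014211 + \left(\frac{28}{-7 + 4 \left(-63\right) + 4 \left(-1\right)} + 2937\right)} = \sqrt{492014211 + \left(\frac{28}{-7 - 252 - 4} + 2937\right)} = \sqrt{492014211 + \left(\frac{28}{-263} + 2937\right)} = \sqrt{492014211 + \left(28 \left(- \frac{1}{263}\right) + 2937\right)} = \sqrt{492014211 + \left(- \frac{28}{263} + 2937\right)} = \sqrt{492014211 + \frac{772403}{263}} = \sqrt{\frac{129400509896}{263}} = \frac{2 \sqrt{8508083525662}}{263}$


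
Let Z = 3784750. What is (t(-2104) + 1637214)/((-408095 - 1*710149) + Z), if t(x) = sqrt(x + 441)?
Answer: 818607/1333253 + I*sqrt(1663)/2666506 ≈ 0.61399 + 1.5293e-5*I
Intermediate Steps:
t(x) = sqrt(441 + x)
(t(-2104) + 1637214)/((-408095 - 1*710149) + Z) = (sqrt(441 - 2104) + 1637214)/((-408095 - 1*710149) + 3784750) = (sqrt(-1663) + 1637214)/((-408095 - 710149) + 3784750) = (I*sqrt(1663) + 1637214)/(-1118244 + 3784750) = (1637214 + I*sqrt(1663))/2666506 = (1637214 + I*sqrt(1663))*(1/2666506) = 818607/1333253 + I*sqrt(1663)/2666506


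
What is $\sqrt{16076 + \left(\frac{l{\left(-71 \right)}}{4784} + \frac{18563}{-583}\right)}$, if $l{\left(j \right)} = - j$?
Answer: $\frac{\sqrt{7800399429620941}}{697268} \approx 126.67$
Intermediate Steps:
$\sqrt{16076 + \left(\frac{l{\left(-71 \right)}}{4784} + \frac{18563}{-583}\right)} = \sqrt{16076 + \left(\frac{\left(-1\right) \left(-71\right)}{4784} + \frac{18563}{-583}\right)} = \sqrt{16076 + \left(71 \cdot \frac{1}{4784} + 18563 \left(- \frac{1}{583}\right)\right)} = \sqrt{16076 + \left(\frac{71}{4784} - \frac{18563}{583}\right)} = \sqrt{16076 - \frac{88763999}{2789072}} = \sqrt{\frac{44748357473}{2789072}} = \frac{\sqrt{7800399429620941}}{697268}$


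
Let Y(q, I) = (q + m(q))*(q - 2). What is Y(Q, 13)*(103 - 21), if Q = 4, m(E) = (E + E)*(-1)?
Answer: -656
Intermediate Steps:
m(E) = -2*E (m(E) = (2*E)*(-1) = -2*E)
Y(q, I) = -q*(-2 + q) (Y(q, I) = (q - 2*q)*(q - 2) = (-q)*(-2 + q) = -q*(-2 + q))
Y(Q, 13)*(103 - 21) = (4*(2 - 1*4))*(103 - 21) = (4*(2 - 4))*82 = (4*(-2))*82 = -8*82 = -656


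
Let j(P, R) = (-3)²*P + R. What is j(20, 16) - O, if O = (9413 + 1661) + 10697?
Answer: -21575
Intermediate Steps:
j(P, R) = R + 9*P (j(P, R) = 9*P + R = R + 9*P)
O = 21771 (O = 11074 + 10697 = 21771)
j(20, 16) - O = (16 + 9*20) - 1*21771 = (16 + 180) - 21771 = 196 - 21771 = -21575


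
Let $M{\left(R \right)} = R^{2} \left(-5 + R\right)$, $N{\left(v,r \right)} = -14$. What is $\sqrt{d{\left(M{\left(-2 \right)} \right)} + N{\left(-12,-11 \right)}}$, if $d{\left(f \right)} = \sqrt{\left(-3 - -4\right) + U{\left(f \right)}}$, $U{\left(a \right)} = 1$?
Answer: $\sqrt{-14 + \sqrt{2}} \approx 3.5476 i$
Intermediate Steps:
$d{\left(f \right)} = \sqrt{2}$ ($d{\left(f \right)} = \sqrt{\left(-3 - -4\right) + 1} = \sqrt{\left(-3 + 4\right) + 1} = \sqrt{1 + 1} = \sqrt{2}$)
$\sqrt{d{\left(M{\left(-2 \right)} \right)} + N{\left(-12,-11 \right)}} = \sqrt{\sqrt{2} - 14} = \sqrt{-14 + \sqrt{2}}$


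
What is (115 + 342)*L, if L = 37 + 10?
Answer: 21479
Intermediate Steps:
L = 47
(115 + 342)*L = (115 + 342)*47 = 457*47 = 21479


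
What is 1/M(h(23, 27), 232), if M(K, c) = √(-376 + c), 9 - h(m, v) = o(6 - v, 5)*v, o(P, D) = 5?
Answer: -I/12 ≈ -0.083333*I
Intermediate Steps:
h(m, v) = 9 - 5*v
1/M(h(23, 27), 232) = 1/(√(-376 + 232)) = 1/(√(-144)) = 1/(12*I) = -I/12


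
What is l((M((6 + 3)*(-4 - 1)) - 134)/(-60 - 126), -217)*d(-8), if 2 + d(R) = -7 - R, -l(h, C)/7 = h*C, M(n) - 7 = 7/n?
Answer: -140189/135 ≈ -1038.4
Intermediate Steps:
M(n) = 7 + 7/n
l(h, C) = -7*C*h (l(h, C) = -7*h*C = -7*C*h)
d(R) = -9 - R (d(R) = -2 + (-7 - R) = -9 - R)
l((M((6 + 3)*(-4 - 1)) - 134)/(-60 - 126), -217)*d(-8) = (-7*(-217)*((7 + 7/(((6 + 3)*(-4 - 1)))) - 134)/(-60 - 126))*(-9 - 1*(-8)) = (-7*(-217)*((7 + 7/((9*(-5)))) - 134)/(-186))*(-9 + 8) = -7*(-217)*((7 + 7/(-45)) - 134)*(-1/186)*(-1) = -7*(-217)*((7 + 7*(-1/45)) - 134)*(-1/186)*(-1) = -7*(-217)*((7 - 7/45) - 134)*(-1/186)*(-1) = -7*(-217)*(308/45 - 134)*(-1/186)*(-1) = -7*(-217)*(-5722/45*(-1/186))*(-1) = -7*(-217)*2861/4185*(-1) = (140189/135)*(-1) = -140189/135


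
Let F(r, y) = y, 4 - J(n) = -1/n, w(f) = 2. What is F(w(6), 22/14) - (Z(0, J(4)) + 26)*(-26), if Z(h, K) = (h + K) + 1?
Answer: 11397/14 ≈ 814.07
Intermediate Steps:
J(n) = 4 + 1/n (J(n) = 4 - (-1)/n = 4 + 1/n)
Z(h, K) = 1 + K + h (Z(h, K) = (K + h) + 1 = 1 + K + h)
F(w(6), 22/14) - (Z(0, J(4)) + 26)*(-26) = 22/14 - ((1 + (4 + 1/4) + 0) + 26)*(-26) = 22*(1/14) - ((1 + (4 + ¼) + 0) + 26)*(-26) = 11/7 - ((1 + 17/4 + 0) + 26)*(-26) = 11/7 - (21/4 + 26)*(-26) = 11/7 - 125*(-26)/4 = 11/7 - 1*(-1625/2) = 11/7 + 1625/2 = 11397/14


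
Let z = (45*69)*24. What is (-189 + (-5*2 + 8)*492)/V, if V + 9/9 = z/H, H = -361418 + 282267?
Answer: 92844123/153671 ≈ 604.17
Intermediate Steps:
H = -79151
z = 74520 (z = 3105*24 = 74520)
V = -153671/79151 (V = -1 + 74520/(-79151) = -1 + 74520*(-1/79151) = -1 - 74520/79151 = -153671/79151 ≈ -1.9415)
(-189 + (-5*2 + 8)*492)/V = (-189 + (-5*2 + 8)*492)/(-153671/79151) = (-189 + (-10 + 8)*492)*(-79151/153671) = (-189 - 2*492)*(-79151/153671) = (-189 - 984)*(-79151/153671) = -1173*(-79151/153671) = 92844123/153671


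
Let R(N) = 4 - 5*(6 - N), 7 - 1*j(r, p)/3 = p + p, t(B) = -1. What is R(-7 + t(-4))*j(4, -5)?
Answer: -3366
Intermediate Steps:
j(r, p) = 21 - 6*p (j(r, p) = 21 - 3*(p + p) = 21 - 6*p)
R(N) = -26 + 5*N (R(N) = 4 + (-30 + 5*N) = -26 + 5*N)
R(-7 + t(-4))*j(4, -5) = (-26 + 5*(-7 - 1))*(21 - 6*(-5)) = (-26 + 5*(-8))*(21 + 30) = (-26 - 40)*51 = -66*51 = -3366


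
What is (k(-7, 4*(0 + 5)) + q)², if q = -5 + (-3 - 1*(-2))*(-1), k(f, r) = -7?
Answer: 121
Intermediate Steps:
q = -4 (q = -5 + (-3 + 2)*(-1) = -5 - 1*(-1) = -5 + 1 = -4)
(k(-7, 4*(0 + 5)) + q)² = (-7 - 4)² = (-11)² = 121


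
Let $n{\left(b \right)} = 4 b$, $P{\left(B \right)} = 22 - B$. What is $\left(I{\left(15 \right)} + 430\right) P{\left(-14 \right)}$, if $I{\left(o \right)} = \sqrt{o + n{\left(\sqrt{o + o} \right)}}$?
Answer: $15480 + 36 \sqrt{15 + 4 \sqrt{30}} \approx 15699.0$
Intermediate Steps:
$I{\left(o \right)} = \sqrt{o + 4 \sqrt{2} \sqrt{o}}$ ($I{\left(o \right)} = \sqrt{o + 4 \sqrt{o + o}} = \sqrt{o + 4 \sqrt{2 o}} = \sqrt{o + 4 \sqrt{2} \sqrt{o}}$)
$\left(I{\left(15 \right)} + 430\right) P{\left(-14 \right)} = \left(\sqrt{15 + 4 \sqrt{2} \sqrt{15}} + 430\right) \left(22 - -14\right) = \left(\sqrt{15 + 4 \sqrt{30}} + 430\right) \left(22 + 14\right) = \left(430 + \sqrt{15 + 4 \sqrt{30}}\right) 36 = 15480 + 36 \sqrt{15 + 4 \sqrt{30}}$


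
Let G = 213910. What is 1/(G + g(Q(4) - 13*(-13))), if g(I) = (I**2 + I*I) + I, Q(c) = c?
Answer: 1/273941 ≈ 3.6504e-6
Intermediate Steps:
g(I) = I + 2*I**2 (g(I) = (I**2 + I**2) + I = 2*I**2 + I = I + 2*I**2)
1/(G + g(Q(4) - 13*(-13))) = 1/(213910 + (4 - 13*(-13))*(1 + 2*(4 - 13*(-13)))) = 1/(213910 + (4 + 169)*(1 + 2*(4 + 169))) = 1/(213910 + 173*(1 + 2*173)) = 1/(213910 + 173*(1 + 346)) = 1/(213910 + 173*347) = 1/(213910 + 60031) = 1/273941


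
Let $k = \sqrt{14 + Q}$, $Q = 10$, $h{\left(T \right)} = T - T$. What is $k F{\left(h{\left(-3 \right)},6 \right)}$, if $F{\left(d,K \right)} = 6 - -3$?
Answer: $18 \sqrt{6} \approx 44.091$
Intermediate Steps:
$h{\left(T \right)} = 0$
$F{\left(d,K \right)} = 9$ ($F{\left(d,K \right)} = 6 + 3 = 9$)
$k = 2 \sqrt{6}$ ($k = \sqrt{14 + 10} = \sqrt{24} = 2 \sqrt{6} \approx 4.899$)
$k F{\left(h{\left(-3 \right)},6 \right)} = 2 \sqrt{6} \cdot 9 = 18 \sqrt{6}$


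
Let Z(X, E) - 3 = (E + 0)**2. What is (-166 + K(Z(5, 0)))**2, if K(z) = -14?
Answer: 32400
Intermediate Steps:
Z(X, E) = 3 + E**2 (Z(X, E) = 3 + (E + 0)**2 = 3 + E**2)
(-166 + K(Z(5, 0)))**2 = (-166 - 14)**2 = (-180)**2 = 32400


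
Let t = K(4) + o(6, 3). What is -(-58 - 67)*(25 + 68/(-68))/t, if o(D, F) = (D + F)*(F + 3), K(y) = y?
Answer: 1500/29 ≈ 51.724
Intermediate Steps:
o(D, F) = (3 + F)*(D + F) (o(D, F) = (D + F)*(3 + F) = (3 + F)*(D + F))
t = 58 (t = 4 + (3² + 3*6 + 3*3 + 6*3) = 4 + (9 + 18 + 9 + 18) = 4 + 54 = 58)
-(-58 - 67)*(25 + 68/(-68))/t = -(-58 - 67)*(25 + 68/(-68))/58 = -(-125*(25 + 68*(-1/68)))/58 = -(-125*(25 - 1))/58 = -(-125*24)/58 = -(-3000)/58 = -1*(-1500/29) = 1500/29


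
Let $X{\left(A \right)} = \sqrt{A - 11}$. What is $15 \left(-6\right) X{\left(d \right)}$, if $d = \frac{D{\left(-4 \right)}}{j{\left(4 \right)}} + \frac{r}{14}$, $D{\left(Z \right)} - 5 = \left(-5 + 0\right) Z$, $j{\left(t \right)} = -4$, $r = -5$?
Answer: $- \frac{45 i \sqrt{3451}}{7} \approx - 377.65 i$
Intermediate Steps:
$D{\left(Z \right)} = 5 - 5 Z$ ($D{\left(Z \right)} = 5 + \left(-5 + 0\right) Z = 5 - 5 Z$)
$d = - \frac{185}{28}$ ($d = \frac{5 - -20}{-4} - \frac{5}{14} = \left(5 + 20\right) \left(- \frac{1}{4}\right) - \frac{5}{14} = 25 \left(- \frac{1}{4}\right) - \frac{5}{14} = - \frac{25}{4} - \frac{5}{14} = - \frac{185}{28} \approx -6.6071$)
$X{\left(A \right)} = \sqrt{-11 + A}$
$15 \left(-6\right) X{\left(d \right)} = 15 \left(-6\right) \sqrt{-11 - \frac{185}{28}} = - 90 \sqrt{- \frac{493}{28}} = - 90 \frac{i \sqrt{3451}}{14} = - \frac{45 i \sqrt{3451}}{7}$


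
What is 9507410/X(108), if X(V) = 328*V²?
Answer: 4753705/1912896 ≈ 2.4851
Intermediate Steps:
9507410/X(108) = 9507410/((328*108²)) = 9507410/((328*11664)) = 9507410/3825792 = 9507410*(1/3825792) = 4753705/1912896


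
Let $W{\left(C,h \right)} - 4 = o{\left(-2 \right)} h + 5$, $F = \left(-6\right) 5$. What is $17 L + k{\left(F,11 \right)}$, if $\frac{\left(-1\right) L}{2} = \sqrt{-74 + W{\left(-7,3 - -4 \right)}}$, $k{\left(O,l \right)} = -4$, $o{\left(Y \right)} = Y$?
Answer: $-4 - 34 i \sqrt{79} \approx -4.0 - 302.2 i$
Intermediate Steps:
$F = -30$
$W{\left(C,h \right)} = 9 - 2 h$ ($W{\left(C,h \right)} = 4 - \left(-5 + 2 h\right) = 9 - 2 h$)
$L = - 2 i \sqrt{79}$ ($L = - 2 \sqrt{-74 + \left(9 - 2 \left(3 - -4\right)\right)} = - 2 \sqrt{-74 + \left(9 - 2 \left(3 + 4\right)\right)} = - 2 \sqrt{-74 + \left(9 - 14\right)} = - 2 \sqrt{-74 - 5} = - 2 \sqrt{-79} = - 2 i \sqrt{79} \approx - 17.776 i$)
$17 L + k{\left(F,11 \right)} = 17 \left(- 2 i \sqrt{79}\right) - 4 = - 34 i \sqrt{79} - 4 = -4 - 34 i \sqrt{79}$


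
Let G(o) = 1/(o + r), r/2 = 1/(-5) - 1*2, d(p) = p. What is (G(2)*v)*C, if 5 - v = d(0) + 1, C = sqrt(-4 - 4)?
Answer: -10*I*sqrt(2)/3 ≈ -4.714*I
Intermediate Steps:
C = 2*I*sqrt(2) (C = sqrt(-8) = 2*I*sqrt(2) ≈ 2.8284*I)
r = -22/5 (r = 2*(1/(-5) - 1*2) = 2*(-1/5 - 2) = 2*(-11/5) = -22/5 ≈ -4.4000)
G(o) = 1/(-22/5 + o) (G(o) = 1/(o - 22/5) = 1/(-22/5 + o))
v = 4 (v = 5 - (0 + 1) = 5 - 1*1 = 5 - 1 = 4)
(G(2)*v)*C = ((5/(-22 + 5*2))*4)*(2*I*sqrt(2)) = ((5/(-22 + 10))*4)*(2*I*sqrt(2)) = ((5/(-12))*4)*(2*I*sqrt(2)) = ((5*(-1/12))*4)*(2*I*sqrt(2)) = (-5/12*4)*(2*I*sqrt(2)) = -10*I*sqrt(2)/3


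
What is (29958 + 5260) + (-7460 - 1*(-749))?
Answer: 28507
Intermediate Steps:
(29958 + 5260) + (-7460 - 1*(-749)) = 35218 + (-7460 + 749) = 35218 - 6711 = 28507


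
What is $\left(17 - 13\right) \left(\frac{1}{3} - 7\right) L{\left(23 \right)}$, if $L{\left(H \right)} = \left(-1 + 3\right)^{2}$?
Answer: $- \frac{320}{3} \approx -106.67$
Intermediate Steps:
$L{\left(H \right)} = 4$ ($L{\left(H \right)} = 2^{2} = 4$)
$\left(17 - 13\right) \left(\frac{1}{3} - 7\right) L{\left(23 \right)} = \left(17 - 13\right) \left(\frac{1}{3} - 7\right) 4 = 4 \left(\frac{1}{3} - 7\right) 4 = 4 \left(- \frac{20}{3}\right) 4 = \left(- \frac{80}{3}\right) 4 = - \frac{320}{3}$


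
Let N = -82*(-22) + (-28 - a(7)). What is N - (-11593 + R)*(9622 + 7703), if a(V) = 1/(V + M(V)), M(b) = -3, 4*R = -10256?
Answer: 981087203/4 ≈ 2.4527e+8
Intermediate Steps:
R = -2564 (R = (¼)*(-10256) = -2564)
a(V) = 1/(-3 + V) (a(V) = 1/(V - 3) = 1/(-3 + V))
N = 7103/4 (N = -82*(-22) + (-28 - 1/(-3 + 7)) = 1804 + (-28 - 1/4) = 1804 + (-28 - 1*¼) = 1804 + (-28 - ¼) = 1804 - 113/4 = 7103/4 ≈ 1775.8)
N - (-11593 + R)*(9622 + 7703) = 7103/4 - (-11593 - 2564)*(9622 + 7703) = 7103/4 - (-14157)*17325 = 7103/4 - 1*(-245270025) = 7103/4 + 245270025 = 981087203/4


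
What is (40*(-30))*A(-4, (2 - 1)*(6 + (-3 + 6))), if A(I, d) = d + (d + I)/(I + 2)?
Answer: -7800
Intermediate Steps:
A(I, d) = d + (I + d)/(2 + I)
(40*(-30))*A(-4, (2 - 1)*(6 + (-3 + 6))) = (40*(-30))*((-4 + 3*((2 - 1)*(6 + (-3 + 6))) - 4*(2 - 1)*(6 + (-3 + 6)))/(2 - 4)) = -1200*(-4 + 3*(1*(6 + 3)) - 4*(6 + 3))/(-2) = -(-600)*(-4 + 3*(1*9) - 4*9) = -(-600)*(-4 + 3*9 - 4*9) = -(-600)*(-4 + 27 - 36) = -(-600)*(-13) = -1200*13/2 = -7800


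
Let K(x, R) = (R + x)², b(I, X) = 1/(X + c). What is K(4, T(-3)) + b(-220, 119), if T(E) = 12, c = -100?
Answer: 4865/19 ≈ 256.05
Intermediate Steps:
b(I, X) = 1/(-100 + X) (b(I, X) = 1/(X - 100) = 1/(-100 + X))
K(4, T(-3)) + b(-220, 119) = (12 + 4)² + 1/(-100 + 119) = 16² + 1/19 = 256 + 1/19 = 4865/19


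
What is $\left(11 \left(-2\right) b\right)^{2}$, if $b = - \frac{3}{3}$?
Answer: $484$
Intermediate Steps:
$b = -1$ ($b = \left(-3\right) \frac{1}{3} = -1$)
$\left(11 \left(-2\right) b\right)^{2} = \left(11 \left(-2\right) \left(-1\right)\right)^{2} = \left(\left(-22\right) \left(-1\right)\right)^{2} = 22^{2} = 484$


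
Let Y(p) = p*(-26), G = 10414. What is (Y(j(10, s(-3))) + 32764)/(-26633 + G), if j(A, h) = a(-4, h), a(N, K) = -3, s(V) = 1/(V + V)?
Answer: -32842/16219 ≈ -2.0249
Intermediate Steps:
s(V) = 1/(2*V)
j(A, h) = -3
Y(p) = -26*p
(Y(j(10, s(-3))) + 32764)/(-26633 + G) = (-26*(-3) + 32764)/(-26633 + 10414) = (78 + 32764)/(-16219) = 32842*(-1/16219) = -32842/16219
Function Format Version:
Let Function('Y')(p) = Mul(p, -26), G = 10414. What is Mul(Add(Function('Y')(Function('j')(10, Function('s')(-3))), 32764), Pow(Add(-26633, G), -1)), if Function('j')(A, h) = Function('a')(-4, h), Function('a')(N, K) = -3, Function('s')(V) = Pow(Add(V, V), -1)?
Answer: Rational(-32842, 16219) ≈ -2.0249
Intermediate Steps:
Function('s')(V) = Mul(Rational(1, 2), Pow(V, -1)) (Function('s')(V) = Pow(Mul(2, V), -1) = Mul(Rational(1, 2), Pow(V, -1)))
Function('j')(A, h) = -3
Function('Y')(p) = Mul(-26, p)
Mul(Add(Function('Y')(Function('j')(10, Function('s')(-3))), 32764), Pow(Add(-26633, G), -1)) = Mul(Add(Mul(-26, -3), 32764), Pow(Add(-26633, 10414), -1)) = Mul(Add(78, 32764), Pow(-16219, -1)) = Mul(32842, Rational(-1, 16219)) = Rational(-32842, 16219)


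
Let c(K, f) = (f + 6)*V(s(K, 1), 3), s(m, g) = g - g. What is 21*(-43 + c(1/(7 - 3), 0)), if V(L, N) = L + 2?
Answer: -651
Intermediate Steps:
s(m, g) = 0
V(L, N) = 2 + L
c(K, f) = 12 + 2*f (c(K, f) = (f + 6)*(2 + 0) = (6 + f)*2 = 12 + 2*f)
21*(-43 + c(1/(7 - 3), 0)) = 21*(-43 + (12 + 2*0)) = 21*(-43 + (12 + 0)) = 21*(-43 + 12) = 21*(-31) = -651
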